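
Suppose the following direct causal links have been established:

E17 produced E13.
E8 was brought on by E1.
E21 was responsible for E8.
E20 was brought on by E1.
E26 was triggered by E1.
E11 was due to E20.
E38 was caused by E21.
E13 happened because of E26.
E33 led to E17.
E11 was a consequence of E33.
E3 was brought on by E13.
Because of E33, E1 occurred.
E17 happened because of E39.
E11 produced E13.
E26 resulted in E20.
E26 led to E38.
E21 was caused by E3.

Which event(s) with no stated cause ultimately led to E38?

Tracing upstream from E38: E38 ← E26 ← E1 ← E33.
A separate upstream branch: E38 ← E21 ← E3 ← E13 ← E17 ← E39.
Each of those chain origins has no stated cause.

E33, E39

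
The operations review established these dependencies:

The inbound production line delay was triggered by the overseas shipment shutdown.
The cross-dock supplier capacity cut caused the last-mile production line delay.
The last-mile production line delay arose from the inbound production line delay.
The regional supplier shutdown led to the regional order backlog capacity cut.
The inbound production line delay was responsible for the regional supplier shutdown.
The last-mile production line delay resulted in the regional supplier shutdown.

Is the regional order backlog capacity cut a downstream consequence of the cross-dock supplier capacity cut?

There is a causal chain: the cross-dock supplier capacity cut → the last-mile production line delay → the regional supplier shutdown → the regional order backlog capacity cut.

Yes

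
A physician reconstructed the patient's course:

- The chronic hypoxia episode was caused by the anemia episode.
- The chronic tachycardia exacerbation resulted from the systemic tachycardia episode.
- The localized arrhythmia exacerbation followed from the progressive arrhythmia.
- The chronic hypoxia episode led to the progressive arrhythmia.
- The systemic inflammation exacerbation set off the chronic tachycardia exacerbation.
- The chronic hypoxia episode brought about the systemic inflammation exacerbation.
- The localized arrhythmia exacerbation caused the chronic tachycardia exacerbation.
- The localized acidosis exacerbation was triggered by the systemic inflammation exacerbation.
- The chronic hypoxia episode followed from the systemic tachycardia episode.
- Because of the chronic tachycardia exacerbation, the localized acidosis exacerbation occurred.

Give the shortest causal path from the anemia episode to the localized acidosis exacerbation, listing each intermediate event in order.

the anemia episode → the chronic hypoxia episode
the chronic hypoxia episode → the systemic inflammation exacerbation
the systemic inflammation exacerbation → the localized acidosis exacerbation
Length: 3 steps.

the anemia episode → the chronic hypoxia episode → the systemic inflammation exacerbation → the localized acidosis exacerbation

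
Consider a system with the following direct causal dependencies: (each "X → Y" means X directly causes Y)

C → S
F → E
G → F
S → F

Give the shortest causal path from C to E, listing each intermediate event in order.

C → S
S → F
F → E
Length: 3 steps.

C → S → F → E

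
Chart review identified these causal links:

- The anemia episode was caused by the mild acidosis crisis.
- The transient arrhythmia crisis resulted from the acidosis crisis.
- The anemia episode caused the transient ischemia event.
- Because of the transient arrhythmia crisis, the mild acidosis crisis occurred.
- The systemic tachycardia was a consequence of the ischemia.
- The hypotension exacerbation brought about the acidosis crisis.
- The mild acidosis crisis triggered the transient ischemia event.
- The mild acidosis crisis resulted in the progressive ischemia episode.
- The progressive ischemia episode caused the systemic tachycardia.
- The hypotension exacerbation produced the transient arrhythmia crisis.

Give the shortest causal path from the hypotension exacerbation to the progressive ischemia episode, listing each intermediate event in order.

the hypotension exacerbation → the transient arrhythmia crisis → the mild acidosis crisis → the progressive ischemia episode

the hypotension exacerbation → the transient arrhythmia crisis
the transient arrhythmia crisis → the mild acidosis crisis
the mild acidosis crisis → the progressive ischemia episode
Length: 3 steps.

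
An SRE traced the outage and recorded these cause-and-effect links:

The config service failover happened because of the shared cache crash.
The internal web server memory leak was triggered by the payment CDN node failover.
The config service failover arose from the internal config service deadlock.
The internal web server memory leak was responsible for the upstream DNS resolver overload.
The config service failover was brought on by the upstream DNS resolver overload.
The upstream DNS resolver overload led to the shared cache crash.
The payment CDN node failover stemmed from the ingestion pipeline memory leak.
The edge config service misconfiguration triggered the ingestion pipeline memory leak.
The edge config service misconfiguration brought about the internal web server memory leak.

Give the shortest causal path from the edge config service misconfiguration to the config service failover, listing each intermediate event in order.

the edge config service misconfiguration → the internal web server memory leak → the upstream DNS resolver overload → the config service failover

the edge config service misconfiguration → the internal web server memory leak
the internal web server memory leak → the upstream DNS resolver overload
the upstream DNS resolver overload → the config service failover
Length: 3 steps.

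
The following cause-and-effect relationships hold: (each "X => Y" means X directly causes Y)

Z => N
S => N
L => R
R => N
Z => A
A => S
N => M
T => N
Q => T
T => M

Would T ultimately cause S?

No

T leads to N, M; S is not among them.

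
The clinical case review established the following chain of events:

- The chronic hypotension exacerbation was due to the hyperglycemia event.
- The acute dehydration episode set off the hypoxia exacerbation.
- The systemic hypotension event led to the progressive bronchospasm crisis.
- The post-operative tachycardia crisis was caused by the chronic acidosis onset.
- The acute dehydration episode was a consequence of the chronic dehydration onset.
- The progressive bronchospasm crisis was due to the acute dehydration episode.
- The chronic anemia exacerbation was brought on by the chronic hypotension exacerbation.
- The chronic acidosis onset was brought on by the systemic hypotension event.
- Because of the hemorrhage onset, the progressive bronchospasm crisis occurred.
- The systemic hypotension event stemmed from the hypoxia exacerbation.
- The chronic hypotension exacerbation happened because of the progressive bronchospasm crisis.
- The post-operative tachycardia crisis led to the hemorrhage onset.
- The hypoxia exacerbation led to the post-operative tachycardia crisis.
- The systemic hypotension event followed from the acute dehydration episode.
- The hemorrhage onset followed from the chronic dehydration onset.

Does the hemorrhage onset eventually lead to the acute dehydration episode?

The hemorrhage onset leads to the progressive bronchospasm crisis, the chronic hypotension exacerbation, the chronic anemia exacerbation; the acute dehydration episode is not among them.

No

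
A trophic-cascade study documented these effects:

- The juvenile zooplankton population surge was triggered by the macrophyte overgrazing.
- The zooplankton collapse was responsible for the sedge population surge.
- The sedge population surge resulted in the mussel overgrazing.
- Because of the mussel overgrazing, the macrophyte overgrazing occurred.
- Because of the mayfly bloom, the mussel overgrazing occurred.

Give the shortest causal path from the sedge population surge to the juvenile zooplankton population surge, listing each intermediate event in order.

the sedge population surge → the mussel overgrazing → the macrophyte overgrazing → the juvenile zooplankton population surge

the sedge population surge → the mussel overgrazing
the mussel overgrazing → the macrophyte overgrazing
the macrophyte overgrazing → the juvenile zooplankton population surge
Length: 3 steps.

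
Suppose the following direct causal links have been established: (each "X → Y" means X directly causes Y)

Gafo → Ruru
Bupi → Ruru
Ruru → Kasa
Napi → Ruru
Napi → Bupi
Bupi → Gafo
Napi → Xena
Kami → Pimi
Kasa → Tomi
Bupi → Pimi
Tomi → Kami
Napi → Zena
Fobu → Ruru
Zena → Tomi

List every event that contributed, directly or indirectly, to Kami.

Bupi, Fobu, Gafo, Kasa, Napi, Ruru, Tomi, Zena

Immediate cause of Kami: Tomi.
Further upstream: Napi, Zena, Bupi, Gafo, Ruru, Kasa, Fobu.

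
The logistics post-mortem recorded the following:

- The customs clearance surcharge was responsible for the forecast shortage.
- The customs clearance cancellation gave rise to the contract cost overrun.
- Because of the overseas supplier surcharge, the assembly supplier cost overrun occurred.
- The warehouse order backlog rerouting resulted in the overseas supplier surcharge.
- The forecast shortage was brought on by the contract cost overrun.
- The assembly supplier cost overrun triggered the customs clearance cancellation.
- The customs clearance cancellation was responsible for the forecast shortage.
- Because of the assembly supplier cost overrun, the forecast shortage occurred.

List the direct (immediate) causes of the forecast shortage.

Upstream contributors include the warehouse order backlog rerouting, the overseas supplier surcharge, but only the assembly supplier cost overrun, the contract cost overrun, the customs clearance cancellation, the customs clearance surcharge feed directly into the forecast shortage.

the assembly supplier cost overrun, the contract cost overrun, the customs clearance cancellation, the customs clearance surcharge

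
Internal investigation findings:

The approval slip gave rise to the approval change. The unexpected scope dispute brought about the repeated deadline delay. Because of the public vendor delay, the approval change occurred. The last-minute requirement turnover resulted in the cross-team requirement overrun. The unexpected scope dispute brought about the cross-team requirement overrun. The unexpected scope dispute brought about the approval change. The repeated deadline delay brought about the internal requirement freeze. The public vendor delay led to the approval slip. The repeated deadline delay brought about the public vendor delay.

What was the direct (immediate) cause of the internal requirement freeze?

the repeated deadline delay

Upstream contributors include the unexpected scope dispute, but only the repeated deadline delay feeds directly into the internal requirement freeze.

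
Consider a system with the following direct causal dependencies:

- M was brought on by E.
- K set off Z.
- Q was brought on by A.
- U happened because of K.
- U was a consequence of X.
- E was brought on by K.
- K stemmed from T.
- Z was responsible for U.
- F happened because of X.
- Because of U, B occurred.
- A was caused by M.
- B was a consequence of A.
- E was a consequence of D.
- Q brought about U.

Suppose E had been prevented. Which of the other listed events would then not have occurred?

A, M, Q

Downstream of E: M, A, Q, U, B.
Of those, still caused via another path: U, B.
The remainder have no surviving cause.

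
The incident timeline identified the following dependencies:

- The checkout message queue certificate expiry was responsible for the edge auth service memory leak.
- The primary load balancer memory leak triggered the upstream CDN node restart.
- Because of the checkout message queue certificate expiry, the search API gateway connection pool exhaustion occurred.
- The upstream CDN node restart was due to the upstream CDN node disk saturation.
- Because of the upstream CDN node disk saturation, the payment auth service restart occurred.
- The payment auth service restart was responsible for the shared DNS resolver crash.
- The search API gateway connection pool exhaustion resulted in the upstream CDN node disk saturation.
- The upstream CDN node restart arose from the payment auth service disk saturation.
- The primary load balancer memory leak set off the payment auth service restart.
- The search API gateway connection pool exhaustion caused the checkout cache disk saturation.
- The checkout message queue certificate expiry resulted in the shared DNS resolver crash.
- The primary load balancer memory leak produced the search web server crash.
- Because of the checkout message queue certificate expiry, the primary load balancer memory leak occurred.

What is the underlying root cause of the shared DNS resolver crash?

Tracing upstream from the shared DNS resolver crash: the shared DNS resolver crash ← the checkout message queue certificate expiry.
The checkout message queue certificate expiry has no stated cause, so it is the root.

the checkout message queue certificate expiry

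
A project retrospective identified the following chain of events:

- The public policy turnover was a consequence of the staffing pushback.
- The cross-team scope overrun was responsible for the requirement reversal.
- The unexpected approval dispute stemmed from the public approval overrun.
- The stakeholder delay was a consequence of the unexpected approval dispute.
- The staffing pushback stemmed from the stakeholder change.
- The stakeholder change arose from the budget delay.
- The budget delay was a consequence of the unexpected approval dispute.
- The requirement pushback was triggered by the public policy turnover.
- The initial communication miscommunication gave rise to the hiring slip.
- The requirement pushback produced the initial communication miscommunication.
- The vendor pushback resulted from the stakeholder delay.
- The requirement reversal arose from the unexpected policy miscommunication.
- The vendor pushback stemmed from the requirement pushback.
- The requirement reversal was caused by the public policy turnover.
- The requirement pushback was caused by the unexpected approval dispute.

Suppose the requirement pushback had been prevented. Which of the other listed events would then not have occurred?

Downstream of the requirement pushback: the vendor pushback, the initial communication miscommunication, the hiring slip.
Of those, still caused via another path: the vendor pushback.
The remainder have no surviving cause.

the hiring slip, the initial communication miscommunication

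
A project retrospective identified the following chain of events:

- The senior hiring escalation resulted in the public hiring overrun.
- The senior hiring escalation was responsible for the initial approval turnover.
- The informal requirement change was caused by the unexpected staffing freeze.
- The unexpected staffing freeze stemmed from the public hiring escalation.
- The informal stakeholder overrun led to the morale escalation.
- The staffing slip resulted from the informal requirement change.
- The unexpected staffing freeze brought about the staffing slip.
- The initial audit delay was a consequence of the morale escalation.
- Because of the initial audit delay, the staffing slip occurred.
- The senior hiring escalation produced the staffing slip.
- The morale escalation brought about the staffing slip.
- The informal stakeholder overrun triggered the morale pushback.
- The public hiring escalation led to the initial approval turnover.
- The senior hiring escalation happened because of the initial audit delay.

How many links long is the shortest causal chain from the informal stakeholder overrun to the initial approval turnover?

Shortest chain: the informal stakeholder overrun → the morale escalation → the initial audit delay → the senior hiring escalation → the initial approval turnover.

4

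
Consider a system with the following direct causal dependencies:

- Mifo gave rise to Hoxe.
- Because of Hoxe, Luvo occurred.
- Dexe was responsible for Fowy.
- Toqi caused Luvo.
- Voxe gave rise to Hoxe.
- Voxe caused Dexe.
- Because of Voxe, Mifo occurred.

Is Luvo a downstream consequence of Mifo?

Yes

There is a causal chain: Mifo → Hoxe → Luvo.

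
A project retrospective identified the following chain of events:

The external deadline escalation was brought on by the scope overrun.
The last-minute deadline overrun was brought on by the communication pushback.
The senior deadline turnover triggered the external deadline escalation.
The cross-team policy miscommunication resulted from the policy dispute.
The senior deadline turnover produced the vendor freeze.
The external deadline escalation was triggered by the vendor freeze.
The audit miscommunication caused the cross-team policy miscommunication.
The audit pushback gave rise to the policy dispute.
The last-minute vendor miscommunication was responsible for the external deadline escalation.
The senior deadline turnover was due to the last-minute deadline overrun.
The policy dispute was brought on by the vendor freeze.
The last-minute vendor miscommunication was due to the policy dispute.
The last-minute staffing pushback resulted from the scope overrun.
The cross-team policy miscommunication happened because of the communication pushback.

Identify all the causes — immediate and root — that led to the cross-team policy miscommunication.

the audit miscommunication, the audit pushback, the communication pushback, the last-minute deadline overrun, the policy dispute, the senior deadline turnover, the vendor freeze

Immediate causes of the cross-team policy miscommunication: the communication pushback, the policy dispute, the audit miscommunication.
Further upstream: the audit pushback, the last-minute deadline overrun, the senior deadline turnover, the vendor freeze.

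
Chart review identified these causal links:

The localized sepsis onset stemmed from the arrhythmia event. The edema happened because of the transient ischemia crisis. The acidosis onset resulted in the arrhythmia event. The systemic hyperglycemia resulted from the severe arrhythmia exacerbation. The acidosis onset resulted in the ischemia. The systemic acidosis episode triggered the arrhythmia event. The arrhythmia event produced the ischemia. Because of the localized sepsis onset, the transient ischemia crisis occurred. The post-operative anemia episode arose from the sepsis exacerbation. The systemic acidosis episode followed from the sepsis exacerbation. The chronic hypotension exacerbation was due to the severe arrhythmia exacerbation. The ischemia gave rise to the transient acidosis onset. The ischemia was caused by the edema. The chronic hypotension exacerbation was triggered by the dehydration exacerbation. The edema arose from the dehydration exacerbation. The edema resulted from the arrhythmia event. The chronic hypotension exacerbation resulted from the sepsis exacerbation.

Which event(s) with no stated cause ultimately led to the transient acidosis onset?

the acidosis onset, the dehydration exacerbation, the sepsis exacerbation

Tracing upstream from the transient acidosis onset: the transient acidosis onset ← the ischemia ← the arrhythmia event ← the systemic acidosis episode ← the sepsis exacerbation.
A separate upstream branch: the transient acidosis onset ← the ischemia ← the acidosis onset.
A separate upstream branch: the transient acidosis onset ← the ischemia ← the edema ← the dehydration exacerbation.
Each of those chain origins has no stated cause.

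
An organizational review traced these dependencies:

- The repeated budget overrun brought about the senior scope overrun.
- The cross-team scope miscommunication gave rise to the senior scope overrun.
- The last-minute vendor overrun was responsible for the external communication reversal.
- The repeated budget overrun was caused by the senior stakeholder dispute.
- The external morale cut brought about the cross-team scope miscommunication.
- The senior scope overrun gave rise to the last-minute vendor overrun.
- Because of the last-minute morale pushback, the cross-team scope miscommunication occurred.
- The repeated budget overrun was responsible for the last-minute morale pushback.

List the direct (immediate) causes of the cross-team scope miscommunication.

the external morale cut, the last-minute morale pushback

Upstream contributors include the senior stakeholder dispute, the repeated budget overrun, but only the external morale cut, the last-minute morale pushback feed directly into the cross-team scope miscommunication.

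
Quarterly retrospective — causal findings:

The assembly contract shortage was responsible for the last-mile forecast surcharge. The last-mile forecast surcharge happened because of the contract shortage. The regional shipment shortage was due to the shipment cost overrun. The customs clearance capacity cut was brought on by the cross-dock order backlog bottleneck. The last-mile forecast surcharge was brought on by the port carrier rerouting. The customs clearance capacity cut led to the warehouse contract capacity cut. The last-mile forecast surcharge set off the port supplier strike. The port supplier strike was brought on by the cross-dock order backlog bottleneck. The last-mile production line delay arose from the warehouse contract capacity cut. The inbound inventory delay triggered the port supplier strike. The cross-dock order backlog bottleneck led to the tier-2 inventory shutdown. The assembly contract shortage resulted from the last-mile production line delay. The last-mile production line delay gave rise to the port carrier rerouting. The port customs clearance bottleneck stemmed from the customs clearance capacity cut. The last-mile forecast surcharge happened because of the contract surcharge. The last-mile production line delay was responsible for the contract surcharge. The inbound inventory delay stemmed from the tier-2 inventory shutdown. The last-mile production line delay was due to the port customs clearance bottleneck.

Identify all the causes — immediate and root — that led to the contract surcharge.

the cross-dock order backlog bottleneck, the customs clearance capacity cut, the last-mile production line delay, the port customs clearance bottleneck, the warehouse contract capacity cut

Immediate cause of the contract surcharge: the last-mile production line delay.
Further upstream: the cross-dock order backlog bottleneck, the customs clearance capacity cut, the warehouse contract capacity cut, the port customs clearance bottleneck.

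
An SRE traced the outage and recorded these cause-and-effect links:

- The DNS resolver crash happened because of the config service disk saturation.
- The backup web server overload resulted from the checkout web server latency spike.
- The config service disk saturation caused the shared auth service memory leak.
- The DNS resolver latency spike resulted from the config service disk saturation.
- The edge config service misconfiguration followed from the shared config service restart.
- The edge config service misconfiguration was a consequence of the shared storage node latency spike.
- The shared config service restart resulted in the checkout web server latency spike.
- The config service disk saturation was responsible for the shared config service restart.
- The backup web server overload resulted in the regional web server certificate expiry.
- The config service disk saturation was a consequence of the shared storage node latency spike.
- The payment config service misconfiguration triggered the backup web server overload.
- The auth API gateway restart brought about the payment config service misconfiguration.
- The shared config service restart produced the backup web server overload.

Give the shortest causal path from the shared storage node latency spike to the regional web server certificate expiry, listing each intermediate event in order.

the shared storage node latency spike → the config service disk saturation
the config service disk saturation → the shared config service restart
the shared config service restart → the backup web server overload
the backup web server overload → the regional web server certificate expiry
Length: 4 steps.

the shared storage node latency spike → the config service disk saturation → the shared config service restart → the backup web server overload → the regional web server certificate expiry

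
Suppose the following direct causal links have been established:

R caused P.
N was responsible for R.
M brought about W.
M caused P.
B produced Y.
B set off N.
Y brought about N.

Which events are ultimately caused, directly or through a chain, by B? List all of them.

N, P, R, Y

Direct effects: Y, N.
2 steps out: R.
3 steps out: P.
Not reachable from it: M, W.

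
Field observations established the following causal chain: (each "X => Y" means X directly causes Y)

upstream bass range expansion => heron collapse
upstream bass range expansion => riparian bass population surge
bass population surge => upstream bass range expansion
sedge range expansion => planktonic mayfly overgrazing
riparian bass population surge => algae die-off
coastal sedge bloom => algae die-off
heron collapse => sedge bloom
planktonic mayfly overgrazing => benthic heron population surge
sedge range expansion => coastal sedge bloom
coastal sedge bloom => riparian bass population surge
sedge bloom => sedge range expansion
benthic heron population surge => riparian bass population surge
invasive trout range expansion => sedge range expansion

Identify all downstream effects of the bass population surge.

Direct effects: the upstream bass range expansion.
2 steps out: the heron collapse, the riparian bass population surge.
3 steps out: the sedge bloom, the algae die-off.
4 steps out: the sedge range expansion.
5 steps out: the planktonic mayfly overgrazing, the coastal sedge bloom.
6 steps out: the benthic heron population surge.
Not reachable from it: the invasive trout range expansion.

the algae die-off, the benthic heron population surge, the coastal sedge bloom, the heron collapse, the planktonic mayfly overgrazing, the riparian bass population surge, the sedge bloom, the sedge range expansion, the upstream bass range expansion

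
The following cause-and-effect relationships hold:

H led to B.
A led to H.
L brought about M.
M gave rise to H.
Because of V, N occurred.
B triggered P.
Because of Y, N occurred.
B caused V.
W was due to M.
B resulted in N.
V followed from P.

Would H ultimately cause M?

H leads to B, P, V, N; M is not among them.

No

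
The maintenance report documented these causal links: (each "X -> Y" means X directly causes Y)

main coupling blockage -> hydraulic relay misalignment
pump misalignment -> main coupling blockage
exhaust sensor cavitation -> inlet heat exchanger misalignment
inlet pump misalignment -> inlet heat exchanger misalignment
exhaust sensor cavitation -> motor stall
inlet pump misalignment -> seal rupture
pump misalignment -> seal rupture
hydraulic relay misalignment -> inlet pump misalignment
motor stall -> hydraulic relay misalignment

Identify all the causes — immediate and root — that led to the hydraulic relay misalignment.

the exhaust sensor cavitation, the main coupling blockage, the motor stall, the pump misalignment

Immediate causes of the hydraulic relay misalignment: the motor stall, the main coupling blockage.
Further upstream: the pump misalignment, the exhaust sensor cavitation.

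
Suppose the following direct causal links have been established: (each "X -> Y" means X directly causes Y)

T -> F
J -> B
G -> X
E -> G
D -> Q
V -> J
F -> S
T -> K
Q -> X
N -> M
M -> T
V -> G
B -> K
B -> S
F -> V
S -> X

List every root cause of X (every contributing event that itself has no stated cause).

Tracing upstream from X: X ← Q ← D.
A separate upstream branch: X ← S ← F ← T ← M ← N.
A separate upstream branch: X ← G ← E.
Each of those chain origins has no stated cause.

D, E, N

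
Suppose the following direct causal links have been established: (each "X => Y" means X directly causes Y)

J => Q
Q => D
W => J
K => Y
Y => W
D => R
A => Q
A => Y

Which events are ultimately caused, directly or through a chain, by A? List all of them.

D, J, Q, R, W, Y

Direct effects: Y, Q.
2 steps out: W, D.
3 steps out: J, R.
Not reachable from it: K.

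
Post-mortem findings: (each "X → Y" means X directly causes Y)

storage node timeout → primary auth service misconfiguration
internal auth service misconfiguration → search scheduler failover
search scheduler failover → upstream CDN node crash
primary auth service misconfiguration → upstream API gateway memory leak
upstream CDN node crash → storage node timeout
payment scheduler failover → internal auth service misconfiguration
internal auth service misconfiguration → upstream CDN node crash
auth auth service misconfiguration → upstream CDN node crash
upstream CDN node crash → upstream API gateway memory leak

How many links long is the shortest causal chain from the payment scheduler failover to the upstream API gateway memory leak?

Shortest chain: the payment scheduler failover → the internal auth service misconfiguration → the upstream CDN node crash → the upstream API gateway memory leak.

3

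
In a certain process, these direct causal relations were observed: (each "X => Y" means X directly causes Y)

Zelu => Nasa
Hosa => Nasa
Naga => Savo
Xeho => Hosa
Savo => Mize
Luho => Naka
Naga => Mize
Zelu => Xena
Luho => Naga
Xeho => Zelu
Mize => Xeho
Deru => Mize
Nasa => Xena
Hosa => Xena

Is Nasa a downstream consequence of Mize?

There is a causal chain: Mize → Xeho → Zelu → Nasa.

Yes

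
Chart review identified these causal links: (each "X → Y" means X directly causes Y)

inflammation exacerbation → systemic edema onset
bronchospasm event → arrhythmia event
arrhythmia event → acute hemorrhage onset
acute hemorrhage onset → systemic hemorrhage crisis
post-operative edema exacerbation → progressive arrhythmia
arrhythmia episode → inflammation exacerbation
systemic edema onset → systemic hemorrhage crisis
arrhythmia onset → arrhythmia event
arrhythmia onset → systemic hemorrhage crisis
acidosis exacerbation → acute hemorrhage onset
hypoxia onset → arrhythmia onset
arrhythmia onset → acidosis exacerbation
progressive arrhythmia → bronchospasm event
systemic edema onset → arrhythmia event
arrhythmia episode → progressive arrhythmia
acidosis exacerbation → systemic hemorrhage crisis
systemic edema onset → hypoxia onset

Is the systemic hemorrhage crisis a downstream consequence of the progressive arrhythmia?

Yes

There is a causal chain: the progressive arrhythmia → the bronchospasm event → the arrhythmia event → the acute hemorrhage onset → the systemic hemorrhage crisis.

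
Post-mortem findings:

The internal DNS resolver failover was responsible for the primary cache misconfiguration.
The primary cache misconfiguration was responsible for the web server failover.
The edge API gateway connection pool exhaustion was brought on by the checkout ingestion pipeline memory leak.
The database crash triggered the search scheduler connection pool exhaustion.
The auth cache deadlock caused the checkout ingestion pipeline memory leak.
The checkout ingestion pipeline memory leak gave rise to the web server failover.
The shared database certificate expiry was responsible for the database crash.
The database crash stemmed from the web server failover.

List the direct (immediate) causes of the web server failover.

the checkout ingestion pipeline memory leak, the primary cache misconfiguration

Upstream contributors include the auth cache deadlock, the internal DNS resolver failover, but only the checkout ingestion pipeline memory leak, the primary cache misconfiguration feed directly into the web server failover.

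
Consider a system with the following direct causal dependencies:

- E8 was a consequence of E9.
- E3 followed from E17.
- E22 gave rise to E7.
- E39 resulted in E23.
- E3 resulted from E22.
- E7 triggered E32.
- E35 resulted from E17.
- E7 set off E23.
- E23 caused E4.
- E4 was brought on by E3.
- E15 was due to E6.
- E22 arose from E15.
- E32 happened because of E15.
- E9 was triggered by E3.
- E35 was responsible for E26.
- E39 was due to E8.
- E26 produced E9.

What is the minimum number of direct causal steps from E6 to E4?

Shortest chain: E6 → E15 → E22 → E3 → E4.

4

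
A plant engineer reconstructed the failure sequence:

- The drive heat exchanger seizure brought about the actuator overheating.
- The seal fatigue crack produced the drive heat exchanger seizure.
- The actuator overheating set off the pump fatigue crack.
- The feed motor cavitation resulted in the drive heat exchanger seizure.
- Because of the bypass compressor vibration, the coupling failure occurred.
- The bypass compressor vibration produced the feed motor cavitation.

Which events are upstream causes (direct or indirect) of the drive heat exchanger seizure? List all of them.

the bypass compressor vibration, the feed motor cavitation, the seal fatigue crack

Immediate causes of the drive heat exchanger seizure: the feed motor cavitation, the seal fatigue crack.
Further upstream: the bypass compressor vibration.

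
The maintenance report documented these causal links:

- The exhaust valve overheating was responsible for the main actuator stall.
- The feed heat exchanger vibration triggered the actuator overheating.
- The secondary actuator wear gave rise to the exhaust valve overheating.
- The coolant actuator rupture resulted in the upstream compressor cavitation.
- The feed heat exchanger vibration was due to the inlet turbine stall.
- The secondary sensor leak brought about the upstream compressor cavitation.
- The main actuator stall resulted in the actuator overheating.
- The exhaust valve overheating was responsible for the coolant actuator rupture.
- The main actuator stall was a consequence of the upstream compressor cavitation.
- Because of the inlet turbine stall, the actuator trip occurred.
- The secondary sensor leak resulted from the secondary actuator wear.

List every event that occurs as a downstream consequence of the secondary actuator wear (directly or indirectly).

the actuator overheating, the coolant actuator rupture, the exhaust valve overheating, the main actuator stall, the secondary sensor leak, the upstream compressor cavitation

Direct effects: the exhaust valve overheating, the secondary sensor leak.
2 steps out: the coolant actuator rupture, the upstream compressor cavitation, the main actuator stall.
3 steps out: the actuator overheating.
Not reachable from it: the inlet turbine stall, the actuator trip, the feed heat exchanger vibration.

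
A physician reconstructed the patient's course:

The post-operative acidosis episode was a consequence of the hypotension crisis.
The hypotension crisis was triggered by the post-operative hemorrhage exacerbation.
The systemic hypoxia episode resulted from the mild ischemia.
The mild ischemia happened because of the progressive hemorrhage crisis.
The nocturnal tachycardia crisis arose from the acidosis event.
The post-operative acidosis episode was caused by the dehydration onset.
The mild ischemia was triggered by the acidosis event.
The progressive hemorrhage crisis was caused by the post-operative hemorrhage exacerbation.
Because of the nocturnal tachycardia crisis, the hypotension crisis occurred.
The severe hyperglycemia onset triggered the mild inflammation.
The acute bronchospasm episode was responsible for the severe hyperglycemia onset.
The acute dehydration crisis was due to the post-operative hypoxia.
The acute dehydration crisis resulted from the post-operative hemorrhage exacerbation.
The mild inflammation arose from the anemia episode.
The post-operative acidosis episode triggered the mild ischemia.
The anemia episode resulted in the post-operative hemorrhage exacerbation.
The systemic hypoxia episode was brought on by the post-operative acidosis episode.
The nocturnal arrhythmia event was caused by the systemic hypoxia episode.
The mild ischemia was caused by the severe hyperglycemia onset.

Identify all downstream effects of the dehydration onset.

Direct effects: the post-operative acidosis episode.
2 steps out: the mild ischemia, the systemic hypoxia episode.
3 steps out: the nocturnal arrhythmia event.
Not reachable from it: the post-operative hypoxia, the acidosis event, the anemia episode, the nocturnal tachycardia crisis, the post-operative hemorrhage exacerbation, the hypotension crisis, the acute bronchospasm episode, the acute dehydration crisis, the progressive hemorrhage crisis, the severe hyperglycemia onset, the mild inflammation.

the mild ischemia, the nocturnal arrhythmia event, the post-operative acidosis episode, the systemic hypoxia episode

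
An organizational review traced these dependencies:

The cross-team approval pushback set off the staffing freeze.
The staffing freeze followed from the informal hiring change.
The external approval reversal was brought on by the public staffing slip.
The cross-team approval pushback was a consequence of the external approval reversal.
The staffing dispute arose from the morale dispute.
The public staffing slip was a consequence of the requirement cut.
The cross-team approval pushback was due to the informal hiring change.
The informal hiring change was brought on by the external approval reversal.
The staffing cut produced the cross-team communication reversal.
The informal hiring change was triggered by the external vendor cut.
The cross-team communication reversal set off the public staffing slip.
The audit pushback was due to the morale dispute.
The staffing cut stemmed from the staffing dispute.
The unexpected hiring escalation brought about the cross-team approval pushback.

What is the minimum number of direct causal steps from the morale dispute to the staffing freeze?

7

Shortest chain: the morale dispute → the staffing dispute → the staffing cut → the cross-team communication reversal → the public staffing slip → the external approval reversal → the informal hiring change → the staffing freeze.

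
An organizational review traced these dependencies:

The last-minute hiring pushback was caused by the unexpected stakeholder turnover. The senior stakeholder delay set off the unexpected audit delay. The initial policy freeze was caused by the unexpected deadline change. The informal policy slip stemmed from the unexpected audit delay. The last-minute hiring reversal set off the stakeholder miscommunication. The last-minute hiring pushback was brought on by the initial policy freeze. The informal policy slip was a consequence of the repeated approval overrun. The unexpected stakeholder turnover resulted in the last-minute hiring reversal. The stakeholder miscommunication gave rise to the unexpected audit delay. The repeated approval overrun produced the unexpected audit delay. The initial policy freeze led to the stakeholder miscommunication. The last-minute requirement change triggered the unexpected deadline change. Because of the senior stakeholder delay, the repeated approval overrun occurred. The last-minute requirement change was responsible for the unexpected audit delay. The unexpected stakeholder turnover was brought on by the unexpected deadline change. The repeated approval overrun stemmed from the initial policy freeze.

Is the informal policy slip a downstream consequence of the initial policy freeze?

There is a causal chain: the initial policy freeze → the repeated approval overrun → the informal policy slip.

Yes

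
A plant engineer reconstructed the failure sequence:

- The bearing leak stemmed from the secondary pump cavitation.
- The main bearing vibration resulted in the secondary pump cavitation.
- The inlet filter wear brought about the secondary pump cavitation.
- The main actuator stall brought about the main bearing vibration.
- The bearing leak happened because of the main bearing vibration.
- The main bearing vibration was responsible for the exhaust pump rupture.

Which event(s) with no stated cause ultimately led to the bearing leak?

Tracing upstream from the bearing leak: the bearing leak ← the main bearing vibration ← the main actuator stall.
A separate upstream branch: the bearing leak ← the secondary pump cavitation ← the inlet filter wear.
Each of those chain origins has no stated cause.

the inlet filter wear, the main actuator stall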